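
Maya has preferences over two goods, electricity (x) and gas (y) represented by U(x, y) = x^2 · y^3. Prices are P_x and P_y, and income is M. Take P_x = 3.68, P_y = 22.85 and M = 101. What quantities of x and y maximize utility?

x* = 10.9783, y* = 2.6521

Demand: x*(P_x,P_y,M) = 0.4·M/P_x and y* = 0.6·M/P_y.
At P_x=3.68, P_y=22.85, M=101: x* = 0.4·101/3.68 = 10.9783, y* = 2.6521.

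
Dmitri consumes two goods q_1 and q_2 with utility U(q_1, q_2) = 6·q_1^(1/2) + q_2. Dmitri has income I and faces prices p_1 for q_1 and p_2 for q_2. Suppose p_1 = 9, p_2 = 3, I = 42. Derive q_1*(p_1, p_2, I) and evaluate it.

Utility is quasi-linear in q_2; the FOC for q_1 is 3/√q_1 = p_1/p_2.
Thus q_1* = (3·p_2/p_1)² — independent of I — with the rest of income spent on q_2.
Plugging in: q_1* = (3·3/9)² = 1.

q_1* = 1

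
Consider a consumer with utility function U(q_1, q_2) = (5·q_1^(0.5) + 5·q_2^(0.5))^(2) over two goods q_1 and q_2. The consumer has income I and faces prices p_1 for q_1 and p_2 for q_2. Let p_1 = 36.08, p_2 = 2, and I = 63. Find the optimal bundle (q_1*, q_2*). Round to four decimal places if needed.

q_1* = 0.0917, q_2* = 29.8456

From the CES first-order condition, (q_2/q_1)^(0.5) = p_1/p_2.
Solve for the ratio: q_2/q_1 = [p_1/p_2]^(2).
Substitute q_2 = (q_2/q_1)·q_1 into the budget: q_1* = I/(p_1 + p_2·(q_2/q_1)).
Numerically q_2/q_1 = 325.4416, so q_1* = 63/(36.08 + 2·325.4416) = 0.0917 and q_2* = 325.4416·0.0917 = 29.8456.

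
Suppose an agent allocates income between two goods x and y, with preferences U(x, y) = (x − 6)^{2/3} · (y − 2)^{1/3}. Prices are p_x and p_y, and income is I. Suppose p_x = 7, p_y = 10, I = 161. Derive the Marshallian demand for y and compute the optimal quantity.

y* = 5.3

This is Cobb-Douglas in (x−6, y−2): tangency gives 2/3·p_y·(y−2) = 1/3·p_x·(x−6).
Substituting into the budget: x* = 6 + 2/3·(I − 6·p_x − 2·p_y)/p_x, and y* = 2 + 1/3·(…)/p_y.
Discretionary income = 161 − 6·7 − 2·10 = 99; y* = 2 + 1/3·99/10 = 5.3.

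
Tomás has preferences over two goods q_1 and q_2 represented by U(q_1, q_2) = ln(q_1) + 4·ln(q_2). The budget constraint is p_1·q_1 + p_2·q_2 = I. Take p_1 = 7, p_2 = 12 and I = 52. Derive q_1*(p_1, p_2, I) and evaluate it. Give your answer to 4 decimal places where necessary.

The MRS is (1/4)·q_2/q_1. Set MRS = p_1/p_2.
So p_2·q_2 = 4·p_1·q_1; combined with the budget, a share 0.2 of income goes to q_1.
Demand: q_1*(p_1,p_2,I) = 0.2·I/p_1 and q_2* = 0.8·I/p_2.
At p_1=7, p_2=12, I=52: q_1* = 0.2·52/7 = 1.4857.

q_1* = 1.4857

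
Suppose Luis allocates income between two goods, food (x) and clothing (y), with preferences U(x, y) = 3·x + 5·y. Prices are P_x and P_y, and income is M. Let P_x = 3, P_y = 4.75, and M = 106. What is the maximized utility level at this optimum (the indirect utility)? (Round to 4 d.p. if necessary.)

V = 111.5789

Linear utility — the consumer picks whichever good has higher MU/price: 3/3 = 1 vs 5/4.75 = 1.0526.
y gives more utility per dollar, so spend all income on y: y* = M/P_y, x* = 0.
Numerically: x* = 0, y* = 22.3158.
Utility at the optimum: U(0, 22.3158) = 111.5789.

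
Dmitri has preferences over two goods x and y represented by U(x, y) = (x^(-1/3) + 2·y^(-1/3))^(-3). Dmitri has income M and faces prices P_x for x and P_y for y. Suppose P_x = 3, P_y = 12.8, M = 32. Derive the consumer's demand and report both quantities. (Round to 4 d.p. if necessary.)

x* = 3.1216, y* = 1.7684

From the CES first-order condition, (1/2)·(y/x)^(4/3) = P_x/P_y.
Solve for the ratio: y/x = [2·P_x/P_y]^(0.75).
With the ratio pinned down, the budget gives x* = M/(P_x + P_y·(y/x)) and y* = (y/x)·x*.
Numerically y/x = 0.566508, so x* = 32/(3 + 12.8·0.566508) = 3.1216 and y* = 0.566508·3.1216 = 1.7684.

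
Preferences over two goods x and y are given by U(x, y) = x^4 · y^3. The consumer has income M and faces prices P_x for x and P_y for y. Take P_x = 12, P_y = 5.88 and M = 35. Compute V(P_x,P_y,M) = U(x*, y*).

MU_x/MU_y = (4·y)/(3·x); tangency sets this equal to P_x/P_y.
Rearranging, P_y·y = (3/4)·P_x·x. Substituting into the budget gives P_x·x·(1 + (3/4)) = M.
Demand: x*(P_x,P_y,M) = 4/7·M/P_x and y* = 3/7·M/P_y.
At P_x=12, P_y=5.88, M=35: x* = 4/7·35/12 = 1.6667, y* = 2.551.
Utility at the optimum: U(1.6667, 2.551) = 128.0964.

V = 128.0964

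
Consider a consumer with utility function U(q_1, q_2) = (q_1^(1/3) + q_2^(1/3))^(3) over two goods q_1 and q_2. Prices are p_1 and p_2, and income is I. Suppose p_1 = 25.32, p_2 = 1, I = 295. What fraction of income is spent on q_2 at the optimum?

share on q_2 = 0.8342

Numerically q_2/q_1 = 127.407664, so q_1* = 295/(25.32 + 1·127.407664) = 1.9315 and q_2* = 127.407664·1.9315 = 246.0933.
Expenditure on q_2: 1·246.0933 = 246.0933; share = 0.8342.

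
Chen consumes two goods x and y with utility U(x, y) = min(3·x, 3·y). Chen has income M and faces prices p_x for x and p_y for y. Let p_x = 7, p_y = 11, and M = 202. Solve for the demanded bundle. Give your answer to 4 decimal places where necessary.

x* = 11.2222, y* = 11.2222

Leontief preferences: the optimum is at the kink where x/3 = y/3, i.e. y = x.
Budget: p_x·x + p_y·x = M, so (3·p_x + 3·p_y)·x = 3·M.
Demand: x*(p_x,p_y,M) = 3·M/(3·p_x + 3·p_y), y* = 3·M/(3·p_x + 3·p_y).
Here 3·7 + 3·11 = 54, giving x* = 11.2222 and y* = 11.2222.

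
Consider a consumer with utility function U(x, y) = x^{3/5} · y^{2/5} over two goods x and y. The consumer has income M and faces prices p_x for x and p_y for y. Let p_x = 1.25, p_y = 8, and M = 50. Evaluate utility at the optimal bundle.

MU_x/MU_y = (0.6·y)/(0.4·x); tangency sets this equal to p_x/p_y.
So 0.6·p_y·y = 0.4·p_x·x; combined with the budget, a share 0.6 of income goes to x.
Demand: x*(p_x,p_y,M) = 0.6·M/p_x and y* = 0.4·M/p_y.
At p_x=1.25, p_y=8, M=50: x* = 0.6·50/1.25 = 24, y* = 2.5.
Utility at the optimum: U(24, 2.5) = 9.7119.

V = 9.7119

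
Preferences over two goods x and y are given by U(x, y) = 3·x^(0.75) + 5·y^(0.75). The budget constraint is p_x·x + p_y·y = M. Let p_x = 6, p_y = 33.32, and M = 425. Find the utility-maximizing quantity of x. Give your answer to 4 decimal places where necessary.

MU_x ∝ 3·x^(-0.25), MU_y ∝ 5·y^(-0.25), so MRS = (3/5)·(y/x)^(0.25) = p_x/p_y.
Solve for the ratio: y/x = [(5/3)·p_x/p_y]^(4).
Substitute y = (y/x)·x into the budget: x* = M/(p_x + p_y·(y/x)).
Numerically y/x = 0.008113, so x* = 425/(6 + 33.32·0.008113) = 67.7796.

x* = 67.7796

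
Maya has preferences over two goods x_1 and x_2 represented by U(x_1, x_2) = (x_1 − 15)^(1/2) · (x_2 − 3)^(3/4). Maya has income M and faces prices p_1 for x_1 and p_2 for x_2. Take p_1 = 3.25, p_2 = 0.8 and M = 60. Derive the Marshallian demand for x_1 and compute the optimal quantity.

x_1* = 16.0892

MRS = (2/3)·(x_2−3)/(x_1−15). Tangency with p_1/p_2 gives x_2−3 = (3/2)·(p_1/p_2)·(x_1−15).
After buying the subsistence bundle (15, 3), a share 0.4 of the remaining income goes to x_1: x_1* = 15 + 0.4·(M − 15p_1 − 3p_2)/p_1.
Discretionary income = 60 − 15·3.25 − 3·0.8 = 8.85; x_1* = 15 + 0.4·8.85/3.25 = 16.0892.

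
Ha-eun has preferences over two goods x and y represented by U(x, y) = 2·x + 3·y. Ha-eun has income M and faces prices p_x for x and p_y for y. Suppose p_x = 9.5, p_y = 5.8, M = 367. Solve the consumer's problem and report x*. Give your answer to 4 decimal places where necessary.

x* = 0

Perfect substitutes: compare marginal utility per dollar. 2/p_x vs 3/p_y → 0.2105 vs 0.5172.
y gives more utility per dollar, so spend all income on y: y* = M/p_y, x* = 0.
Numerically: x* = 0, y* = 63.2759.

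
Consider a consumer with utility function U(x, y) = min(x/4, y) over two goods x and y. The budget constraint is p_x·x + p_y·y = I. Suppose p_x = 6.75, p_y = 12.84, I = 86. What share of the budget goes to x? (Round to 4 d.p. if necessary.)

share on x = 0.6777

Leontief preferences: the optimum is at the kink where x/4 = y/1, i.e. y = (1/4)·x.
Budget: p_x·x + p_y·(1/4)·x = I, so (4·p_x + p_y)·x = 4·I.
Demand: x*(p_x,p_y,I) = 4·I/(4·p_x + p_y), y* = I/(4·p_x + p_y).
Here 4·6.75 + 12.84 = 39.84, giving x* = 8.6345 and y* = 2.1586.
Expenditure on x: 6.75·8.6345 = 58.2831; share = 0.6777.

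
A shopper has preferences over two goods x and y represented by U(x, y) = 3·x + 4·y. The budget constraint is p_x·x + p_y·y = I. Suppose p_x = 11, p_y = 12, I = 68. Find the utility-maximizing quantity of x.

Linear utility — the consumer picks whichever good has higher MU/price: 3/11 = 0.2727 vs 4/12 = 0.3333.
y gives more utility per dollar, so spend all income on y: y* = I/p_y, x* = 0.
Numerically: x* = 0, y* = 5.6667.

x* = 0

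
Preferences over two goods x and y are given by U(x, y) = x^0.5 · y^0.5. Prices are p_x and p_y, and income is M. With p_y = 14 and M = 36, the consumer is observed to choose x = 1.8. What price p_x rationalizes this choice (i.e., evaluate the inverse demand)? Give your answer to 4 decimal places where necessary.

p_x = 10

MU_x/MU_y = (0.5·y)/(0.5·x); tangency sets this equal to p_x/p_y.
Rearranging, p_y·y = p_x·x. Substituting into the budget gives p_x·x·(1 + 1) = M.
Demand: x*(p_x,p_y,M) = 0.5·M/p_x and y* = 0.5·M/p_y.
Set x* = 1.8 in the demand function and solve for p_x: p_x = 10.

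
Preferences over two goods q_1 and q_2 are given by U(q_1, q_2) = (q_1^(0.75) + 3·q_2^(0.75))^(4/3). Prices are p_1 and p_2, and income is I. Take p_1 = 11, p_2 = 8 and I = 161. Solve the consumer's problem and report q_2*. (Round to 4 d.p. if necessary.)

Numerically q_2/q_1 = 289.531494, so q_1* = 161/(11 + 8·289.531494) = 0.0692 and q_2* = 289.531494·0.0692 = 20.0299.

q_2* = 20.0299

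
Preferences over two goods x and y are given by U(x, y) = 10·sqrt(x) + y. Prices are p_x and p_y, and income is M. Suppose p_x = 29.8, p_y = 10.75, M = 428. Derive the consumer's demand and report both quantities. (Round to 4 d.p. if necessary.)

Set MRS = p_x/p_y: 5·x^(−1/2) = p_x/p_y.
Solve: √x = 5·p_y/p_x, so x*(p_x,p_y) = (5·p_y/p_x)², and y* = (M − p_x·x*)/p_y.
Plugging in: x* = (5·10.75/29.8)² = 3.2533, y* = 30.7955.

x* = 3.2533, y* = 30.7955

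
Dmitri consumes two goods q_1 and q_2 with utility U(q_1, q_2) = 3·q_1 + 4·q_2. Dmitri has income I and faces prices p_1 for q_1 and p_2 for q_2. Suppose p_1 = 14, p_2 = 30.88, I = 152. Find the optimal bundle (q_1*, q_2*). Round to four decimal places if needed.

q_1* = 10.8571, q_2* = 0

Perfect substitutes: compare marginal utility per dollar. 3/p_1 vs 4/p_2 → 0.2143 vs 0.1295.
q_1 gives more utility per dollar, so spend all income on q_1: q_1* = I/p_1, q_2* = 0.
Numerically: q_1* = 10.8571, q_2* = 0.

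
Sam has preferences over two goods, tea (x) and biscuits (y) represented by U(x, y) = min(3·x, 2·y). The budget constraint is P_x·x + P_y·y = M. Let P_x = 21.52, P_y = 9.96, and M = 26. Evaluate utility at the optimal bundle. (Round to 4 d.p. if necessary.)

Leontief preferences: the optimum is at the kink where x/2 = y/3, i.e. y = (3/2)·x.
Budget: P_x·x + P_y·(3/2)·x = M, so (2·P_x + 3·P_y)·x = 2·M.
Demand: x*(P_x,P_y,M) = 2·M/(2·P_x + 3·P_y), y* = 3·M/(2·P_x + 3·P_y).
Here 2·21.52 + 3·9.96 = 72.92, giving x* = 0.7131 and y* = 1.0697.
Utility at the optimum: U(0.7131, 1.0697) = 2.1393.

V = 2.1393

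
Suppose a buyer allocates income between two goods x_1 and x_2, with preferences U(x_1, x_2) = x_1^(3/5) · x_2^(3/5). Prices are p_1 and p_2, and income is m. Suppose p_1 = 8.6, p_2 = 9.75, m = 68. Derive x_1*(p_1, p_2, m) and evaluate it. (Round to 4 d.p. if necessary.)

Tangency: MRS = x_2/x_1 = p_1/p_2.
Rearranging, p_2·x_2 = p_1·x_1. Substituting into the budget gives p_1·x_1·(1 + 1) = m.
Demand: x_1*(p_1,p_2,m) = 0.5·m/p_1 and x_2* = 0.5·m/p_2.
At p_1=8.6, p_2=9.75, m=68: x_1* = 0.5·68/8.6 = 3.9535.

x_1* = 3.9535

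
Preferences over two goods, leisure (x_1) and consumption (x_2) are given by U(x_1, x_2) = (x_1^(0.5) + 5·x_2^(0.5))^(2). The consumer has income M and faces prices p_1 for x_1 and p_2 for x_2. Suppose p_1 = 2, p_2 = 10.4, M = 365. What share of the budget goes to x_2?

share on x_2 = 0.8278

Substitute x_2 = (x_2/x_1)·x_1 into the budget: x_1* = M/(p_1 + p_2·(x_2/x_1)).
Numerically x_2/x_1 = 0.924556, so x_1* = 365/(2 + 10.4·0.924556) = 31.4238 and x_2* = 0.924556·31.4238 = 29.0531.
Expenditure on x_2: 10.4·29.0531 = 302.1523; share = 0.8278.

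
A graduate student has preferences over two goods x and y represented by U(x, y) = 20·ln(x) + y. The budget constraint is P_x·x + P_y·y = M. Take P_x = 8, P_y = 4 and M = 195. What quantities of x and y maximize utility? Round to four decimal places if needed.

x* = 10, y* = 28.75

Set MRS = P_x/P_y: (20/x)/1 = P_x/P_y.
So x*(P_x,P_y) = 20·P_y/P_x, independent of income; and y* = (M − 20·P_y)/P_y.
At the given prices: x* = 20·4/8 = 10, and y* = 28.75.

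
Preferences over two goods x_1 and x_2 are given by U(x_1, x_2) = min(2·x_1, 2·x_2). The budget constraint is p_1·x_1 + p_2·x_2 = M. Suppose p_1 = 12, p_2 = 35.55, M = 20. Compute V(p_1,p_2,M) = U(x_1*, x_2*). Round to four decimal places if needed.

Leontief preferences: the optimum is at the kink where x_1/2 = x_2/2, i.e. x_2 = x_1.
Budget: p_1·x_1 + p_2·x_1 = M, so (2·p_1 + 2·p_2)·x_1 = 2·M.
Demand: x_1*(p_1,p_2,M) = 2·M/(2·p_1 + 2·p_2), x_2* = 2·M/(2·p_1 + 2·p_2).
Here 2·12 + 2·35.55 = 95.1, giving x_1* = 0.4206 and x_2* = 0.4206.
Utility at the optimum: U(0.4206, 0.4206) = 0.8412.

V = 0.8412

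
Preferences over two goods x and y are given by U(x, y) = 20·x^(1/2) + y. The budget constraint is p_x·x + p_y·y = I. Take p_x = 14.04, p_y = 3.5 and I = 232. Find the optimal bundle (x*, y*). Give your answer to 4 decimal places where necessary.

x* = 6.2144, y* = 41.3569

Plugging in: x* = (10·3.5/14.04)² = 6.2144, y* = 41.3569.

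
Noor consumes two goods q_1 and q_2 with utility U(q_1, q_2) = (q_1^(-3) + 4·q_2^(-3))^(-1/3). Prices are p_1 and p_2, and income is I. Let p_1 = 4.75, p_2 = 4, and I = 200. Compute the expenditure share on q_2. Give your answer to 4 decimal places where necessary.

MRS = MU_q_1/MU_q_2 = (1/4)·(q_2/q_1)^(4). Set equal to p_1/p_2.
Hence q_2/q_1 = (4·p_1/p_2)^(1/(4)), i.e. raised to the 0.25 power.
With the ratio pinned down, the budget gives q_1* = I/(p_1 + p_2·(q_2/q_1)) and q_2* = (q_2/q_1)·q_1*.
Numerically q_2/q_1 = 1.476296, so q_1* = 200/(4.75 + 4·1.476296) = 18.7702 and q_2* = 1.476296·18.7702 = 27.7104.
Expenditure on q_2: 4·27.7104 = 110.8415; share = 0.5542.

share on q_2 = 0.5542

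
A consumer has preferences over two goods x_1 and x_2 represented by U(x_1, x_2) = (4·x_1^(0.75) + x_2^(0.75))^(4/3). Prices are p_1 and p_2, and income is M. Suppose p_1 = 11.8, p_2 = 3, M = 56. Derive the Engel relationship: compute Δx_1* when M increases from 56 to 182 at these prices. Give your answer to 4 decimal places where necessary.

Δx_1* = 8.6272

MU_x_1 ∝ 4·x_1^(-0.25), MU_x_2 ∝ x_2^(-0.25), so MRS = 4·(x_2/x_1)^(0.25) = p_1/p_2.
Hence x_2/x_1 = ((1/4)·p_1/p_2)^(1/(0.25)), i.e. raised to the 4 power.
With the ratio pinned down, the budget gives x_1* = M/(p_1 + p_2·(x_2/x_1)) and x_2* = (x_2/x_1)·x_1*.
Numerically x_2/x_1 = 0.934982, so x_1* = 56/(11.8 + 3·0.934982) = 3.8343.
At M' = 182: x_1* = 12.4615. Change: 12.4615 − 3.8343 = 8.6272.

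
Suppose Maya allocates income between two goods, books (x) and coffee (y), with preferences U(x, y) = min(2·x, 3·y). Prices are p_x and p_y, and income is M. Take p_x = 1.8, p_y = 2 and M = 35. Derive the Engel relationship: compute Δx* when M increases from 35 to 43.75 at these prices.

Δx* = 2.7926

With perfect complements, no substitution: consume in ratio x:y = 3:2.
Budget: p_x·x + p_y·(2/3)·x = M, so (3·p_x + 2·p_y)·x = 3·M.
Demand: x*(p_x,p_y,M) = 3·M/(3·p_x + 2·p_y), y* = 2·M/(3·p_x + 2·p_y).
Here 3·1.8 + 2·2 = 9.4, giving x* = 11.1702.
At M' = 43.75: x* = 13.9628. Change: 13.9628 − 11.1702 = 2.7926.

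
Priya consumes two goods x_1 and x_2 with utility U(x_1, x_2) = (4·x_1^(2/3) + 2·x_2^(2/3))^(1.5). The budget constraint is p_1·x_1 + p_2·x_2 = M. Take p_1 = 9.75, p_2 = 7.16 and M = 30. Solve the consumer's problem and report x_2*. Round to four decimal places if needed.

x_2* = 0.7884

Substitute x_2 = (x_2/x_1)·x_1 into the budget: x_1* = M/(p_1 + p_2·(x_2/x_1)).
Numerically x_2/x_1 = 0.315635, so x_1* = 30/(9.75 + 7.16·0.315635) = 2.4979 and x_2* = 0.315635·2.4979 = 0.7884.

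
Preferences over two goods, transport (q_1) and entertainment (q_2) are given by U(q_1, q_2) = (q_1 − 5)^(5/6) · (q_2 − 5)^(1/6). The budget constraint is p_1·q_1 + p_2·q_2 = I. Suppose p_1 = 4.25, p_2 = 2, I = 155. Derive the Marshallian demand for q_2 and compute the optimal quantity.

Let q_1' = q_1−5, q_2' = q_2−5. MRS = 5·q_2'/q_1' = p_1/p_2.
After buying the subsistence bundle (5, 5), a share 5/6 of the remaining income goes to q_1: q_1* = 5 + 5/6·(I − 5p_1 − 5p_2)/p_1.
Discretionary income = 155 − 5·4.25 − 5·2 = 123.75; q_2* = 5 + 1/6·123.75/2 = 15.3125.

q_2* = 15.3125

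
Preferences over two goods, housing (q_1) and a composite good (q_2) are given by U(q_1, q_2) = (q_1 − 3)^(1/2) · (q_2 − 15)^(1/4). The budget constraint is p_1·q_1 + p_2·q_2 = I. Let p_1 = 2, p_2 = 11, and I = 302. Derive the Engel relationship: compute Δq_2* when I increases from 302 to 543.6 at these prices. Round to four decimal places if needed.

After buying the subsistence bundle (3, 15), a share 2/3 of the remaining income goes to q_1: q_1* = 3 + 2/3·(I − 3p_1 − 15p_2)/p_1.
Discretionary income = 302 − 3·2 − 15·11 = 131; q_2* = 15 + 1/3·131/11 = 18.9697.
At I' = 543.6: q_2* = 26.2909. Change: 26.2909 − 18.9697 = 7.3212.

Δq_2* = 7.3212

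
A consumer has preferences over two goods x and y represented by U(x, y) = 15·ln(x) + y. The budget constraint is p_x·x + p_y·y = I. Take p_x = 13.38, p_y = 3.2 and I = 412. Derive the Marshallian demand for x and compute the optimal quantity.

At the given prices: x* = 15·3.2/13.38 = 3.5874.

x* = 3.5874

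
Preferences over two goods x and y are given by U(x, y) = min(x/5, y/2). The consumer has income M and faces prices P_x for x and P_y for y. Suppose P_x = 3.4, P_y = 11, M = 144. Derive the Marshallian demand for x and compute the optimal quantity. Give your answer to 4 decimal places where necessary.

x* = 18.4615

With perfect complements, no substitution: consume in ratio x:y = 5:2.
Budget: P_x·x + P_y·(2/5)·x = M, so (5·P_x + 2·P_y)·x = 5·M.
Demand: x*(P_x,P_y,M) = 5·M/(5·P_x + 2·P_y), y* = 2·M/(5·P_x + 2·P_y).
Here 5·3.4 + 2·11 = 39, giving x* = 18.4615.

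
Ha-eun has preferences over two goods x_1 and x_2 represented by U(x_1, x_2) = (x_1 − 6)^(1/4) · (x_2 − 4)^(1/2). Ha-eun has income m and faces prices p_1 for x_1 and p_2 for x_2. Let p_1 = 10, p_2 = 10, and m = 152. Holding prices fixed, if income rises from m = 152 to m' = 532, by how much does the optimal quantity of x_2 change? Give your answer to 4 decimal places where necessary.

MRS = (1/2)·(x_2−4)/(x_1−6). Tangency with p_1/p_2 gives x_2−4 = 2·(p_1/p_2)·(x_1−6).
After buying the subsistence bundle (6, 4), a share 1/3 of the remaining income goes to x_1: x_1* = 6 + 1/3·(m − 6p_1 − 4p_2)/p_1.
Discretionary income = 152 − 6·10 − 4·10 = 52; x_2* = 4 + 2/3·52/10 = 7.4667.
At m' = 532: x_2* = 32.8. Change: 32.8 − 7.4667 = 25.3333.

Δx_2* = 25.3333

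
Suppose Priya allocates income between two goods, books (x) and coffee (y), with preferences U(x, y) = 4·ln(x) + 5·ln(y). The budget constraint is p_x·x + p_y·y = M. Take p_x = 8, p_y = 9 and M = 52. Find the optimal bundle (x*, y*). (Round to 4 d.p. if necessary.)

Demand: x*(p_x,p_y,M) = 4/9·M/p_x and y* = 5/9·M/p_y.
At p_x=8, p_y=9, M=52: x* = 4/9·52/8 = 2.8889, y* = 3.2099.

x* = 2.8889, y* = 3.2099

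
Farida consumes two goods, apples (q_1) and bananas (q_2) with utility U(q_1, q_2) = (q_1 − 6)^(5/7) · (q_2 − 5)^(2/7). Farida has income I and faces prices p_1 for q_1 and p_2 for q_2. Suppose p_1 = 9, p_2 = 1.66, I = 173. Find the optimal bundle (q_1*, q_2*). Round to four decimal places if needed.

q_1* = 14.7857, q_2* = 24.0534

This is Cobb-Douglas in (q_1−6, q_2−5): tangency gives 5/7·p_2·(q_2−5) = 2/7·p_1·(q_1−6).
Substituting into the budget: q_1* = 6 + 5/7·(I − 6·p_1 − 5·p_2)/p_1, and q_2* = 5 + 2/7·(…)/p_2.
Discretionary income = 173 − 6·9 − 5·1.66 = 110.7; q_1* = 6 + 5/7·110.7/9 = 14.7857; q_2* = 5 + 2/7·110.7/1.66 = 24.0534.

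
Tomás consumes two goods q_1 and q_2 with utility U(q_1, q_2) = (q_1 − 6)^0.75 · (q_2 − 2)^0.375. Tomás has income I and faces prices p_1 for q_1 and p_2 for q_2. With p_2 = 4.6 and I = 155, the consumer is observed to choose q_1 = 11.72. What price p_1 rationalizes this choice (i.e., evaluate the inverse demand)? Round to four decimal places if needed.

Let q_1' = q_1−6, q_2' = q_2−2. MRS = 2·q_2'/q_1' = p_1/p_2.
Substituting into the budget: q_1* = 6 + 2/3·(I − 6·p_1 − 2·p_2)/p_1, and q_2* = 2 + 1/3·(…)/p_2.
Set q_1* = 11.72 in the demand function and solve for p_1: p_1 = 10.

p_1 = 10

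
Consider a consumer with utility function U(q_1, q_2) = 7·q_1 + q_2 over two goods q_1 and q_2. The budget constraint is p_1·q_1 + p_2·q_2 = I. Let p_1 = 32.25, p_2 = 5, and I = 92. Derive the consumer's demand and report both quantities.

q_1 gives more utility per dollar, so spend all income on q_1: q_1* = I/p_1, q_2* = 0.
Numerically: q_1* = 2.8527, q_2* = 0.

q_1* = 2.8527, q_2* = 0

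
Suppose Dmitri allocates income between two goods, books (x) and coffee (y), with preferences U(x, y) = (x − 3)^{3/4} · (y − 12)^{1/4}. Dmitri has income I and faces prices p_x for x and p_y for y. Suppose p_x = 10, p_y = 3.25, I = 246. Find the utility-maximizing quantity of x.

After buying the subsistence bundle (3, 12), a share 0.75 of the remaining income goes to x: x* = 3 + 0.75·(I − 3p_x − 12p_y)/p_x.
Discretionary income = 246 − 3·10 − 12·3.25 = 177; x* = 3 + 0.75·177/10 = 16.275.

x* = 16.275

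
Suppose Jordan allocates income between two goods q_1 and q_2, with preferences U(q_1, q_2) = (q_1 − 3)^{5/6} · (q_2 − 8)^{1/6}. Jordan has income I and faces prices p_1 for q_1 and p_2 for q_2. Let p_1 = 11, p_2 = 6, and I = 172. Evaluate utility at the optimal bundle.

V = 5.8324

Discretionary income = 172 − 3·11 − 8·6 = 91; q_1* = 3 + 5/6·91/11 = 9.8939; q_2* = 8 + 1/6·91/6 = 10.5278.
Utility at the optimum: U(9.8939, 10.5278) = 5.8324.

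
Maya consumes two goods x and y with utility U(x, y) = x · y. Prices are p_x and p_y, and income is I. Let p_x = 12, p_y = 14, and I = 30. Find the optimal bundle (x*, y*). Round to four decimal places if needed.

x* = 1.25, y* = 1.0714

Tangency: MRS = y/x = p_x/p_y.
So p_y·y = p_x·x; combined with the budget, a share 0.5 of income goes to x.
Demand: x*(p_x,p_y,I) = 0.5·I/p_x and y* = 0.5·I/p_y.
At p_x=12, p_y=14, I=30: x* = 0.5·30/12 = 1.25, y* = 1.0714.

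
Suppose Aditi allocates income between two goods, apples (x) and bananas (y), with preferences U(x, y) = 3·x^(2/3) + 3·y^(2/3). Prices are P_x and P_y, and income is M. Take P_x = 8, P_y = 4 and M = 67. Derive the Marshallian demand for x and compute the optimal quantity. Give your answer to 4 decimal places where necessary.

MU_x ∝ 3·x^(-1/3), MU_y ∝ 3·y^(-1/3), so MRS = (y/x)^(1/3) = P_x/P_y.
Hence y/x = (P_x/P_y)^(1/(1/3)), i.e. raised to the 3 power.
Substitute y = (y/x)·x into the budget: x* = M/(P_x + P_y·(y/x)).
Numerically y/x = 8, so x* = 67/(8 + 4·8) = 1.675.

x* = 1.675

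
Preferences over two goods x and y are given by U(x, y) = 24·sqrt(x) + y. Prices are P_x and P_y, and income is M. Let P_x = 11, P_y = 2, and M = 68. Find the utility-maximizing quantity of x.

x* = 4.7603

Set MRS = P_x/P_y: 12·x^(−1/2) = P_x/P_y.
Thus x* = (12·P_y/P_x)² — independent of M — with the rest of income spent on y.
Plugging in: x* = (12·2/11)² = 4.7603.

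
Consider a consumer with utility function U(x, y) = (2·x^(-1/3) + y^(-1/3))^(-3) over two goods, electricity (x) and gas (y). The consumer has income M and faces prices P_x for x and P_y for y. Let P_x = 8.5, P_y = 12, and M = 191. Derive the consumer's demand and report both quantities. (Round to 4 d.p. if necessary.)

MRS = MU_x/MU_y = 2·(y/x)^(4/3). Set equal to P_x/P_y.
Hence y/x = ((1/2)·P_x/P_y)^(1/(4/3)), i.e. raised to the 0.75 power.
Substitute y = (y/x)·x into the budget: x* = M/(P_x + P_y·(y/x)).
Numerically y/x = 0.459098, so x* = 191/(8.5 + 12·0.459098) = 13.6339 and y* = 0.459098·13.6339 = 6.2593.

x* = 13.6339, y* = 6.2593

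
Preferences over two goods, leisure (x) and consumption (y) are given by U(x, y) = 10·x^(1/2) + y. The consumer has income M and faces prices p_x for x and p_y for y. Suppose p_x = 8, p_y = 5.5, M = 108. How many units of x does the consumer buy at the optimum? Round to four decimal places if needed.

x* = 11.8164

MU_x = 5/√x, MU_y = 1. Tangency: 5/√x = p_x/p_y.
Solve: √x = 5·p_y/p_x, so x*(p_x,p_y) = (5·p_y/p_x)², and y* = (M − p_x·x*)/p_y.
Plugging in: x* = (5·5.5/8)² = 11.8164.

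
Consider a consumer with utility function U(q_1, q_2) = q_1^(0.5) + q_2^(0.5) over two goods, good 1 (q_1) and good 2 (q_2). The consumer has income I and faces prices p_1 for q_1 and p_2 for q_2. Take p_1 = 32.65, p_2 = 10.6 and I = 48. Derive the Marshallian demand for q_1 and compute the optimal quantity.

From the CES first-order condition, (q_2/q_1)^(0.5) = p_1/p_2.
Hence q_2/q_1 = (p_1/p_2)^(1/(0.5)), i.e. raised to the 2 power.
With the ratio pinned down, the budget gives q_1* = I/(p_1 + p_2·(q_2/q_1)) and q_2* = (q_2/q_1)·q_1*.
Numerically q_2/q_1 = 9.487562, so q_1* = 48/(32.65 + 10.6·9.487562) = 0.3603.

q_1* = 0.3603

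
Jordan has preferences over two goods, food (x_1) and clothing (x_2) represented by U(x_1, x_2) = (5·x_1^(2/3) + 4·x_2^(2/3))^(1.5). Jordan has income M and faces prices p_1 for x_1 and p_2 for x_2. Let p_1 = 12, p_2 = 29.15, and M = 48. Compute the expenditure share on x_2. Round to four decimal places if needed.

From the CES first-order condition, (5/4)·(x_2/x_1)^(1/3) = p_1/p_2.
Hence x_2/x_1 = ((4/5)·p_1/p_2)^(1/(1/3)), i.e. raised to the 3 power.
With the ratio pinned down, the budget gives x_1* = M/(p_1 + p_2·(x_2/x_1)) and x_2* = (x_2/x_1)·x_1*.
Numerically x_2/x_1 = 0.035719, so x_1* = 48/(12 + 29.15·0.035719) = 3.6806 and x_2* = 0.035719·3.6806 = 0.1315.
Expenditure on x_2: 29.15·0.1315 = 3.8323; share = 0.0798.

share on x_2 = 0.0798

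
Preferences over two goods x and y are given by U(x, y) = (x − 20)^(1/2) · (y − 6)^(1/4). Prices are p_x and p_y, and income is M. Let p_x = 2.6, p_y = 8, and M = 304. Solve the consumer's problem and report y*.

y* = 14.5

Let x' = x−20, y' = y−6. MRS = 2·y'/x' = p_x/p_y.
Substituting into the budget: x* = 20 + 2/3·(M − 20·p_x − 6·p_y)/p_x, and y* = 6 + 1/3·(…)/p_y.
Discretionary income = 304 − 20·2.6 − 6·8 = 204; y* = 6 + 1/3·204/8 = 14.5.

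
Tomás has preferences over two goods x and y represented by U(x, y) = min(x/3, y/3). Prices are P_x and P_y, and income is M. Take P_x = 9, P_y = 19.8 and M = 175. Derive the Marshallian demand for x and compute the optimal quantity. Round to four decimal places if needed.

x* = 6.0764

Demand: x*(P_x,P_y,M) = 3·M/(3·P_x + 3·P_y), y* = 3·M/(3·P_x + 3·P_y).
Here 3·9 + 3·19.8 = 86.4, giving x* = 6.0764.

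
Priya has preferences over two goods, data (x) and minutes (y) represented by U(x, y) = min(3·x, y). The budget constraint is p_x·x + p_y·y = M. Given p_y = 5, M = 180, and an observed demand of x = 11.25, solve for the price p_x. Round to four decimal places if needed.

With perfect complements, no substitution: consume in ratio x:y = 1:3.
Budget: p_x·x + p_y·3·x = M, so (p_x + 3·p_y)·x = M.
Demand: x*(p_x,p_y,M) = M/(p_x + 3·p_y), y* = 3·M/(p_x + 3·p_y).
Set x* = 11.25 in the demand function and solve for p_x: p_x = 1.

p_x = 1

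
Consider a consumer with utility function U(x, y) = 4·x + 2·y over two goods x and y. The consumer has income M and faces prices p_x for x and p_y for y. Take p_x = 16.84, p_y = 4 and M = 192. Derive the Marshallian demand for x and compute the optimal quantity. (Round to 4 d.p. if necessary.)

Perfect substitutes: compare marginal utility per dollar. 4/p_x vs 2/p_y → 0.2375 vs 0.5.
y gives more utility per dollar, so spend all income on y: y* = M/p_y, x* = 0.
Numerically: x* = 0, y* = 48.

x* = 0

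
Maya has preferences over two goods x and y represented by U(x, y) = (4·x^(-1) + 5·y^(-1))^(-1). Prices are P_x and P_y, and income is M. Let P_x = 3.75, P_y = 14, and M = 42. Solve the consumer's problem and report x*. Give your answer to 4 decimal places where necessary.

From the CES first-order condition, (4/5)·(y/x)^(2) = P_x/P_y.
Hence y/x = ((5/4)·P_x/P_y)^(1/(2)), i.e. raised to the 0.5 power.
Substitute y = (y/x)·x into the budget: x* = M/(P_x + P_y·(y/x)).
Numerically y/x = 0.578638, so x* = 42/(3.75 + 14·0.578638) = 3.544.

x* = 3.544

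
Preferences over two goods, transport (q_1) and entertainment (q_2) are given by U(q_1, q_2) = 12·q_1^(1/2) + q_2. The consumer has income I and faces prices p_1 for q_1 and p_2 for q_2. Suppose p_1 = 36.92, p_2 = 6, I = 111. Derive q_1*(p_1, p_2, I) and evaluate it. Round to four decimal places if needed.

q_1* = 0.9508

Solve: √q_1 = 6·p_2/p_1, so q_1*(p_1,p_2) = (6·p_2/p_1)², and q_2* = (I − p_1·q_1*)/p_2.
Plugging in: q_1* = (6·6/36.92)² = 0.9508.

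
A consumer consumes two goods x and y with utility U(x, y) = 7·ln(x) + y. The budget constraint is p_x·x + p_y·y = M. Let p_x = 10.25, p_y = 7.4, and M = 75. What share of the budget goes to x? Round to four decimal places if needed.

share on x = 0.6907

MU_x = 7/x, MU_y = 1. Tangency: 7/x = p_x/p_y.
So x*(p_x,p_y) = 7·p_y/p_x, independent of income; and y* = (M − 7·p_y)/p_y.
At the given prices: x* = 7·7.4/10.25 = 5.0537, and y* = 3.1351.
Expenditure on x: 10.25·5.0537 = 51.8; share = 0.6907.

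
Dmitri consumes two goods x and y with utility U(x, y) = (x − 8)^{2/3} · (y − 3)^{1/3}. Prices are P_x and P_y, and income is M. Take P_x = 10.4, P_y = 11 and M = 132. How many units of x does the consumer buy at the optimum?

After buying the subsistence bundle (8, 3), a share 2/3 of the remaining income goes to x: x* = 8 + 2/3·(M − 8P_x − 3P_y)/P_x.
Discretionary income = 132 − 8·10.4 − 3·11 = 15.8; x* = 8 + 2/3·15.8/10.4 = 9.0128.

x* = 9.0128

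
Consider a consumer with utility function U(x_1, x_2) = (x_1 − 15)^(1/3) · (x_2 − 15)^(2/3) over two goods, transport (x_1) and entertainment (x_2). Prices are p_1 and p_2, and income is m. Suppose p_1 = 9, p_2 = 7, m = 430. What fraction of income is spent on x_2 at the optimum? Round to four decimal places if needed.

share on x_2 = 0.5388

Substituting into the budget: x_1* = 15 + 1/3·(m − 15·p_1 − 15·p_2)/p_1, and x_2* = 15 + 2/3·(…)/p_2.
Discretionary income = 430 − 15·9 − 15·7 = 190; x_1* = 15 + 1/3·190/9 = 22.037; x_2* = 15 + 2/3·190/7 = 33.0952.
Expenditure on x_2: 7·33.0952 = 231.6667; share = 0.5388.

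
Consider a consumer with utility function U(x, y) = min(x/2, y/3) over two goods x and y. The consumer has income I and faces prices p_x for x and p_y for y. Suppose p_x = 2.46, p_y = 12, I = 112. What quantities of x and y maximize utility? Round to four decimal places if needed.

With perfect complements, no substitution: consume in ratio x:y = 2:3.
Budget: p_x·x + p_y·(3/2)·x = I, so (2·p_x + 3·p_y)·x = 2·I.
Demand: x*(p_x,p_y,I) = 2·I/(2·p_x + 3·p_y), y* = 3·I/(2·p_x + 3·p_y).
Here 2·2.46 + 3·12 = 40.92, giving x* = 5.4741 and y* = 8.2111.

x* = 5.4741, y* = 8.2111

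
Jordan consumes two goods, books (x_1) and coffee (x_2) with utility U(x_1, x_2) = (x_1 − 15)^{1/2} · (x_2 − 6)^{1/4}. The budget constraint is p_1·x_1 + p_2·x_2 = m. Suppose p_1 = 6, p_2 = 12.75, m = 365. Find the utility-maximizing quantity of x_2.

x_2* = 11.1895

MRS = 2·(x_2−6)/(x_1−15). Tangency with p_1/p_2 gives x_2−6 = (1/2)·(p_1/p_2)·(x_1−15).
After buying the subsistence bundle (15, 6), a share 2/3 of the remaining income goes to x_1: x_1* = 15 + 2/3·(m − 15p_1 − 6p_2)/p_1.
Discretionary income = 365 − 15·6 − 6·12.75 = 198.5; x_2* = 6 + 1/3·198.5/12.75 = 11.1895.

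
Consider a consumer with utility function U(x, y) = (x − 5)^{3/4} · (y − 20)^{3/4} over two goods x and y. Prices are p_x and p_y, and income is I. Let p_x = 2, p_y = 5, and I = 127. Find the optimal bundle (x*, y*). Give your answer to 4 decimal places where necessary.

x* = 9.25, y* = 21.7

Substituting into the budget: x* = 5 + 0.5·(I − 5·p_x − 20·p_y)/p_x, and y* = 20 + 0.5·(…)/p_y.
Discretionary income = 127 − 5·2 − 20·5 = 17; x* = 5 + 0.5·17/2 = 9.25; y* = 20 + 0.5·17/5 = 21.7.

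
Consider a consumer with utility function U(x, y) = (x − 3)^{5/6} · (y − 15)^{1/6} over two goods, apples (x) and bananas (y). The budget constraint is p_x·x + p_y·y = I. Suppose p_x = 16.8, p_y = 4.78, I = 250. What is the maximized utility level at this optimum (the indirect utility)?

Let x' = x−3, y' = y−15. MRS = 5·y'/x' = p_x/p_y.
After buying the subsistence bundle (3, 15), a share 5/6 of the remaining income goes to x: x* = 3 + 5/6·(I − 3p_x − 15p_y)/p_x.
Discretionary income = 250 − 3·16.8 − 15·4.78 = 127.9; x* = 3 + 5/6·127.9/16.8 = 9.3442; y* = 15 + 1/6·127.9/4.78 = 19.4596.
Utility at the optimum: U(9.3442, 19.4596) = 5.9823.

V = 5.9823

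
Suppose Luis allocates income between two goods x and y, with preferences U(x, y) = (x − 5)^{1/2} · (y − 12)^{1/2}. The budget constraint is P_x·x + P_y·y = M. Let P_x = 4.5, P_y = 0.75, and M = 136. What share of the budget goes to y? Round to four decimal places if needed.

This is Cobb-Douglas in (x−5, y−12): tangency gives 0.5·P_y·(y−12) = 0.5·P_x·(x−5).
Substituting into the budget: x* = 5 + 0.5·(M − 5·P_x − 12·P_y)/P_x, and y* = 12 + 0.5·(…)/P_y.
Discretionary income = 136 − 5·4.5 − 12·0.75 = 104.5; x* = 5 + 0.5·104.5/4.5 = 16.6111; y* = 12 + 0.5·104.5/0.75 = 81.6667.
Expenditure on y: 0.75·81.6667 = 61.25; share = 0.4504.

share on y = 0.4504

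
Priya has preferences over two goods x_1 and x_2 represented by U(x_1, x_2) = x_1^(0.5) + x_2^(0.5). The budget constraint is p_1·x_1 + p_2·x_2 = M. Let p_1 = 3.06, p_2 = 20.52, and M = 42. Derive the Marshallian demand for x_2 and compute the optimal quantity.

Substitute x_2 = (x_2/x_1)·x_1 into the budget: x_1* = M/(p_1 + p_2·(x_2/x_1)).
Numerically x_2/x_1 = 0.022238, so x_1* = 42/(3.06 + 20.52·0.022238) = 11.9443 and x_2* = 0.022238·11.9443 = 0.2656.

x_2* = 0.2656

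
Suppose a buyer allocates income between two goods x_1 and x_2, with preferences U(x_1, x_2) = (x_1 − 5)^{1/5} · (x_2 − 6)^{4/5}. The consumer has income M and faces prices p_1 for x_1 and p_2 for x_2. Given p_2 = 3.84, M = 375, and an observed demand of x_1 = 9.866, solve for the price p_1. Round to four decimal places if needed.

p_1 = 12

MRS = (1/4)·(x_2−6)/(x_1−5). Tangency with p_1/p_2 gives x_2−6 = 4·(p_1/p_2)·(x_1−5).
Substituting into the budget: x_1* = 5 + 0.2·(M − 5·p_1 − 6·p_2)/p_1, and x_2* = 6 + 0.8·(…)/p_2.
Set x_1* = 9.866 in the demand function and solve for p_1: p_1 = 12.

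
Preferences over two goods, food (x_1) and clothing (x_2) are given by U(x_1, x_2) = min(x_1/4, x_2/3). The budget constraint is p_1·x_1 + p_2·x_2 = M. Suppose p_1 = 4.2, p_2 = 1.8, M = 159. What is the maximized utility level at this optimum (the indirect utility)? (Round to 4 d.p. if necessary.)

Leontief preferences: the optimum is at the kink where x_1/4 = x_2/3, i.e. x_2 = (3/4)·x_1.
Budget: p_1·x_1 + p_2·(3/4)·x_1 = M, so (4·p_1 + 3·p_2)·x_1 = 4·M.
Demand: x_1*(p_1,p_2,M) = 4·M/(4·p_1 + 3·p_2), x_2* = 3·M/(4·p_1 + 3·p_2).
Here 4·4.2 + 3·1.8 = 22.2, giving x_1* = 28.6486 and x_2* = 21.4865.
Utility at the optimum: U(28.6486, 21.4865) = 7.1622.

V = 7.1622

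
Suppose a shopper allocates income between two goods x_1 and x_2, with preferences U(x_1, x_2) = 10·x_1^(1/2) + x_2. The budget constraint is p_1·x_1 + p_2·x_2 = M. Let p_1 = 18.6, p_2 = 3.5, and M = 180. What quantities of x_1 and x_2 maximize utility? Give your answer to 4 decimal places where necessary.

Utility is quasi-linear in x_2; the FOC for x_1 is 5/√x_1 = p_1/p_2.
Solve: √x_1 = 5·p_2/p_1, so x_1*(p_1,p_2) = (5·p_2/p_1)², and x_2* = (M − p_1·x_1*)/p_2.
Plugging in: x_1* = (5·3.5/18.6)² = 0.8852, x_2* = 46.7243.

x_1* = 0.8852, x_2* = 46.7243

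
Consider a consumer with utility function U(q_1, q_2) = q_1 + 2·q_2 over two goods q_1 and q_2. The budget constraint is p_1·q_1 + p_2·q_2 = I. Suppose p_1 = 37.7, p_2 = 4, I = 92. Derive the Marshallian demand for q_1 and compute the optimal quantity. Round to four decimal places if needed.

Linear utility — the consumer picks whichever good has higher MU/price: 1/37.7 = 0.0265 vs 2/4 = 0.5.
q_2 gives more utility per dollar, so spend all income on q_2: q_2* = I/p_2, q_1* = 0.
Numerically: q_1* = 0, q_2* = 23.

q_1* = 0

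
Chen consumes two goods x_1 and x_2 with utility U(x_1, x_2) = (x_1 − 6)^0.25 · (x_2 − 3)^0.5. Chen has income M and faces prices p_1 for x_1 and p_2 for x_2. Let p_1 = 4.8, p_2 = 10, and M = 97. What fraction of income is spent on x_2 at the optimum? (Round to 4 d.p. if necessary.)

share on x_2 = 0.5718

Let x_1' = x_1−6, x_2' = x_2−3. MRS = (1/2)·x_2'/x_1' = p_1/p_2.
After buying the subsistence bundle (6, 3), a share 1/3 of the remaining income goes to x_1: x_1* = 6 + 1/3·(M − 6p_1 − 3p_2)/p_1.
Discretionary income = 97 − 6·4.8 − 3·10 = 38.2; x_1* = 6 + 1/3·38.2/4.8 = 8.6528; x_2* = 3 + 2/3·38.2/10 = 5.5467.
Expenditure on x_2: 10·5.5467 = 55.4667; share = 0.5718.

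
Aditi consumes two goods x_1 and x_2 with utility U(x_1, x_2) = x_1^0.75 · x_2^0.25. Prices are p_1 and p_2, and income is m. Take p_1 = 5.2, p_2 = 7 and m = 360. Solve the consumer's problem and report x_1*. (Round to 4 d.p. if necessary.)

x_1* = 51.9231

MU_x_1/MU_x_2 = (0.75·x_2)/(0.25·x_1); tangency sets this equal to p_1/p_2.
So 0.75·p_2·x_2 = 0.25·p_1·x_1; combined with the budget, a share 0.75 of income goes to x_1.
Demand: x_1*(p_1,p_2,m) = 0.75·m/p_1 and x_2* = 0.25·m/p_2.
At p_1=5.2, p_2=7, m=360: x_1* = 0.75·360/5.2 = 51.9231.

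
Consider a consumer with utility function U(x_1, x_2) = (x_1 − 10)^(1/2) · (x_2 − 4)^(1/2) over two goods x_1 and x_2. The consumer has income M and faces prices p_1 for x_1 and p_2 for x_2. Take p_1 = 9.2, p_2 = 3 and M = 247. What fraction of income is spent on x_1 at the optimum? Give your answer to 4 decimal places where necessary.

share on x_1 = 0.6619

Discretionary income = 247 − 10·9.2 − 4·3 = 143; x_1* = 10 + 0.5·143/9.2 = 17.7717; x_2* = 4 + 0.5·143/3 = 27.8333.
Expenditure on x_1: 9.2·17.7717 = 163.5; share = 0.6619.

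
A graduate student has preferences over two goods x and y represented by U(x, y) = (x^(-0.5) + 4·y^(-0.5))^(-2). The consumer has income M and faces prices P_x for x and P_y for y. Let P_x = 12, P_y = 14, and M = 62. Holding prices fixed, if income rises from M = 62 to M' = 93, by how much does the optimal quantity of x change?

Δx* = 0.7072

Numerically y/x = 2.273747, so x* = 62/(12 + 14·2.273747) = 1.4145.
At M' = 93: x* = 2.1217. Change: 2.1217 − 1.4145 = 0.7072.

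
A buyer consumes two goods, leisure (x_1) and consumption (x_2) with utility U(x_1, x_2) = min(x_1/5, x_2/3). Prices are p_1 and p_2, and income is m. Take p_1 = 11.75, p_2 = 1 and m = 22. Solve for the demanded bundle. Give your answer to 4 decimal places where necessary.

x_1* = 1.7814, x_2* = 1.0688

Here 5·11.75 + 3·1 = 61.75, giving x_1* = 1.7814 and x_2* = 1.0688.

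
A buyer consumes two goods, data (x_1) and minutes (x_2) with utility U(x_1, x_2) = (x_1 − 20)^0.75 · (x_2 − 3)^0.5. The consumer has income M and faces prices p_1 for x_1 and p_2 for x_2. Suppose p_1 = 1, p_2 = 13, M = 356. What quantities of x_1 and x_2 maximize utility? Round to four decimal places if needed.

x_1* = 198.2, x_2* = 12.1385

MRS = (3/2)·(x_2−3)/(x_1−20). Tangency with p_1/p_2 gives x_2−3 = (2/3)·(p_1/p_2)·(x_1−20).
After buying the subsistence bundle (20, 3), a share 0.6 of the remaining income goes to x_1: x_1* = 20 + 0.6·(M − 20p_1 − 3p_2)/p_1.
Discretionary income = 356 − 20·1 − 3·13 = 297; x_1* = 20 + 0.6·297/1 = 198.2; x_2* = 3 + 0.4·297/13 = 12.1385.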